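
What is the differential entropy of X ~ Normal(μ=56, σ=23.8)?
4.5886 nats

We have X ~ Normal(μ=56, σ=23.8).

The differential entropy measures the uncertainty or information content of the distribution.

For a Normal distribution with μ=56, σ=23.8:
h(X) = 4.5886 nats

(In bits, this would be 6.6200 bits.)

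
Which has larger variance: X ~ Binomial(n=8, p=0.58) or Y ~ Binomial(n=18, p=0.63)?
Y has larger variance (4.1958 > 1.9488)

Compute the variance for each distribution:

X ~ Binomial(n=8, p=0.58):
Var(X) = 1.9488

Y ~ Binomial(n=18, p=0.63):
Var(Y) = 4.1958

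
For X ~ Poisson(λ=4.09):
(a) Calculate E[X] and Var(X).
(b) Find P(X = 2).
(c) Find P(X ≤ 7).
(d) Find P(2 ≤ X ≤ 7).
(a) E[X] = 4.0900, Var(X) = 4.0900
(b) P(X = 2) = 0.140008
(c) P(X ≤ 7) = 0.943326
(d) P(2 ≤ X ≤ 7) = 0.858123

We have X ~ Poisson(λ=4.09).

(a) Moments:
E[X] = 4.0900
Var(X) = 4.0900
σ = √Var(X) = 2.0224

(b) Point probability using PMF:
P(X = 2) = 0.140008

(c) Cumulative probability using CDF:
P(X ≤ 7) = F(7) = 0.943326

(d) Range probability:
P(2 ≤ X ≤ 7) = P(X ≤ 7) - P(X ≤ 1)
                   = F(7) - F(1)
                   = 0.943326 - 0.085203
                   = 0.858123

This means approximately 85.8% of outcomes fall in the interval [2, 7].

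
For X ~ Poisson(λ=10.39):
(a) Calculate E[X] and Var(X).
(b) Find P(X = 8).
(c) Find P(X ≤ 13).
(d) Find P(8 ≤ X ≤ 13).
(a) E[X] = 10.3900, Var(X) = 10.3900
(b) P(X = 8) = 0.103534
(c) P(X ≤ 13) = 0.834400
(d) P(8 ≤ X ≤ 13) = 0.647277

We have X ~ Poisson(λ=10.39).

(a) Moments:
E[X] = 10.3900
Var(X) = 10.3900
σ = √Var(X) = 3.2234

(b) Point probability using PMF:
P(X = 8) = 0.103534

(c) Cumulative probability using CDF:
P(X ≤ 13) = F(13) = 0.834400

(d) Range probability:
P(8 ≤ X ≤ 13) = P(X ≤ 13) - P(X ≤ 7)
                   = F(13) - F(7)
                   = 0.834400 - 0.187123
                   = 0.647277

This means approximately 64.7% of outcomes fall in the interval [8, 13].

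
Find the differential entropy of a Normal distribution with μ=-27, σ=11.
3.8168 nats

We have X ~ Normal(μ=-27, σ=11).

The differential entropy measures the uncertainty or information content of the distribution.

For a Normal distribution with μ=-27, σ=11:
h(X) = 3.8168 nats

(In bits, this would be 5.5065 bits.)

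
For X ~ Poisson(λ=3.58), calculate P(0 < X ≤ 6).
0.900492

We have X ~ Poisson(λ=3.58).

To find P(0 < X ≤ 6), we use:
P(0 < X ≤ 6) = P(X ≤ 6) - P(X ≤ 0)
                 = F(6) - F(0)
                 = 0.928368 - 0.027876
                 = 0.900492

So there's approximately a 90.0% chance that X falls in this range.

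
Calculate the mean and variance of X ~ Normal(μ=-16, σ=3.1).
E[X] = -16.0000, Var(X) = 9.6100

We have X ~ Normal(μ=-16, σ=3.1).

For a Normal distribution with μ=-16, σ=3.1:

Expected value:
E[X] = -16.0000

Variance:
Var(X) = 9.6100

Standard deviation:
σ = √Var(X) = 3.1000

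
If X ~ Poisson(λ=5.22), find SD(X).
2.2847

We have X ~ Poisson(λ=5.22).

For a Poisson distribution with λ=5.22:
σ = √Var(X) = 2.2847

The standard deviation is the square root of the variance.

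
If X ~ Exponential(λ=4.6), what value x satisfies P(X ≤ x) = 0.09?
0.0205

We have X ~ Exponential(λ=4.6).

We want to find x such that P(X ≤ x) = 0.09.

This is the 9th percentile, which means 9% of values fall below this point.

Using the inverse CDF (quantile function):
x = F⁻¹(0.09) = 0.0205

Verification: P(X ≤ 0.0205) = 0.09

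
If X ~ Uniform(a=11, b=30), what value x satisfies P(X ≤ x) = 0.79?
26.0100

We have X ~ Uniform(a=11, b=30).

We want to find x such that P(X ≤ x) = 0.79.

This is the 79th percentile, which means 79% of values fall below this point.

Using the inverse CDF (quantile function):
x = F⁻¹(0.79) = 26.0100

Verification: P(X ≤ 26.0100) = 0.79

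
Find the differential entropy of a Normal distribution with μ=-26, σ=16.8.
4.2403 nats

We have X ~ Normal(μ=-26, σ=16.8).

The differential entropy measures the uncertainty or information content of the distribution.

For a Normal distribution with μ=-26, σ=16.8:
h(X) = 4.2403 nats

(In bits, this would be 6.1175 bits.)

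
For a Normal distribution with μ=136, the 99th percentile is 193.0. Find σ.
σ = 24.5019

For X ~ Normal(μ, σ), the p-th percentile satisfies x = μ + z_p × σ,
where z_p = Φ⁻¹(p) is the standard normal quantile.

Step 1: z_{0.99} = Φ⁻¹(0.99) = 2.3263

Step 2: Solve for σ:
193.0 = 136 + 2.3263 × σ
σ = (193.0 - 136) / 2.3263
σ = 57.00 / 2.3263
σ = 24.5019

Verification: μ + z × σ = 136 + 2.3263 × 24.5019 = 193.00 ✓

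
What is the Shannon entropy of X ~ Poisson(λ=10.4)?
2.5814 nats

We have X ~ Poisson(λ=10.4).

The Shannon entropy measures the uncertainty or information content of the distribution.

For a Poisson distribution with λ=10.4:
H(X) = 2.5814 nats

(In bits, this would be 3.7241 bits.)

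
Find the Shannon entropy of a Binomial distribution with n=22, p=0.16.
1.9436 nats

We have X ~ Binomial(n=22, p=0.16).

The Shannon entropy measures the uncertainty or information content of the distribution.

For a Binomial distribution with n=22, p=0.16:
H(X) = 1.9436 nats

(In bits, this would be 2.8040 bits.)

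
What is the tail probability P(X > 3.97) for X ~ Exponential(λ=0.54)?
0.117209

We have X ~ Exponential(λ=0.54).

P(X > 3.97) = 1 - P(X ≤ 3.97)
                = 1 - F(3.97)
                = 1 - 0.882791
                = 0.117209

So there's approximately a 11.7% chance that X exceeds 3.97.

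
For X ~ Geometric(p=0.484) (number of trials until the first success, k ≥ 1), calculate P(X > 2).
0.266256

We have X ~ Geometric(p=0.484) (number of trials until the first success, k ≥ 1).

P(X > 2) = 1 - P(X ≤ 2)
                = 1 - F(2)
                = 1 - 0.733744
                = 0.266256

So there's approximately a 26.6% chance that X exceeds 2.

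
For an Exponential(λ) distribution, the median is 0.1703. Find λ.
λ = 4.0702

For X ~ Exponential(λ), the CDF is F(x) = 1 - e^(-λx).
The median m satisfies F(m) = 0.5:
1 - e^(-λm) = 0.5
e^(-λm) = 0.5
λm = ln(2)
m = ln(2) / λ

Given m = 0.1703:
λ = ln(2) / 0.1703 = 0.693147 / 0.1703 = 4.0702

Verification: ln(2) / 4.0702 = 0.1703 ✓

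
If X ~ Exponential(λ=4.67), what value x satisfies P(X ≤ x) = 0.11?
0.0250

We have X ~ Exponential(λ=4.67).

We want to find x such that P(X ≤ x) = 0.11.

This is the 11th percentile, which means 11% of values fall below this point.

Using the inverse CDF (quantile function):
x = F⁻¹(0.11) = 0.0250

Verification: P(X ≤ 0.0250) = 0.11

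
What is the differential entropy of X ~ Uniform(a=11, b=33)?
3.0910 nats

We have X ~ Uniform(a=11, b=33).

The differential entropy measures the uncertainty or information content of the distribution.

For a Uniform distribution with a=11, b=33:
h(X) = 3.0910 nats

(In bits, this would be 4.4594 bits.)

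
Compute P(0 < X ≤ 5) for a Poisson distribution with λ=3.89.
0.781632

We have X ~ Poisson(λ=3.89).

To find P(0 < X ≤ 5), we use:
P(0 < X ≤ 5) = P(X ≤ 5) - P(X ≤ 0)
                 = F(5) - F(0)
                 = 0.802078 - 0.020445
                 = 0.781632

So there's approximately a 78.2% chance that X falls in this range.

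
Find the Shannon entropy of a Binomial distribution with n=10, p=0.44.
1.8680 nats

We have X ~ Binomial(n=10, p=0.44).

The Shannon entropy measures the uncertainty or information content of the distribution.

For a Binomial distribution with n=10, p=0.44:
H(X) = 1.8680 nats

(In bits, this would be 2.6950 bits.)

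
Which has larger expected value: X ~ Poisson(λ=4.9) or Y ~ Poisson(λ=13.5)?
Y has larger mean (13.5000 > 4.9000)

Compute the expected value for each distribution:

X ~ Poisson(λ=4.9):
E[X] = 4.9000

Y ~ Poisson(λ=13.5):
E[Y] = 13.5000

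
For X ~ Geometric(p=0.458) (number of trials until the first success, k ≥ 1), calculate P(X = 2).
0.248236

We have X ~ Geometric(p=0.458) (number of trials until the first success, k ≥ 1).

For a Geometric distribution, the PMF gives us the probability of each outcome.

Using the PMF formula:
P(X = 2) = 0.248236

Rounded to 4 decimal places: 0.2482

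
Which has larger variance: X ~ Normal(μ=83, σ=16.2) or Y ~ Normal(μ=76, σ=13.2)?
X has larger variance (262.4400 > 174.2400)

Compute the variance for each distribution:

X ~ Normal(μ=83, σ=16.2):
Var(X) = 262.4400

Y ~ Normal(μ=76, σ=13.2):
Var(Y) = 174.2400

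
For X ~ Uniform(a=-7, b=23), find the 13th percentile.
-3.1000

We have X ~ Uniform(a=-7, b=23).

We want to find x such that P(X ≤ x) = 0.13.

This is the 13th percentile, which means 13% of values fall below this point.

Using the inverse CDF (quantile function):
x = F⁻¹(0.13) = -3.1000

Verification: P(X ≤ -3.1000) = 0.13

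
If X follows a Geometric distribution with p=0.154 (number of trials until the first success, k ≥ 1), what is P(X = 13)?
0.020700

We have X ~ Geometric(p=0.154) (number of trials until the first success, k ≥ 1).

For a Geometric distribution, the PMF gives us the probability of each outcome.

Using the PMF formula:
P(X = 13) = 0.020700

Rounded to 4 decimal places: 0.0207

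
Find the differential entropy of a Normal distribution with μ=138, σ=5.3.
3.0866 nats

We have X ~ Normal(μ=138, σ=5.3).

The differential entropy measures the uncertainty or information content of the distribution.

For a Normal distribution with μ=138, σ=5.3:
h(X) = 3.0866 nats

(In bits, this would be 4.4531 bits.)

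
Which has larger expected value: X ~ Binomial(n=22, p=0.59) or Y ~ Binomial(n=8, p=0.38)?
X has larger mean (12.9800 > 3.0400)

Compute the expected value for each distribution:

X ~ Binomial(n=22, p=0.59):
E[X] = 12.9800

Y ~ Binomial(n=8, p=0.38):
E[Y] = 3.0400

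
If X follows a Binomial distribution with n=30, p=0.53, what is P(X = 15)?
0.136857

We have X ~ Binomial(n=30, p=0.53).

For a Binomial distribution, the PMF gives us the probability of each outcome.

Using the PMF formula:
P(X = 15) = 0.136857

Rounded to 4 decimal places: 0.1369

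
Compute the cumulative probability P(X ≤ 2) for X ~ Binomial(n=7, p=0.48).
0.260668

We have X ~ Binomial(n=7, p=0.48).

The CDF gives us P(X ≤ k).

Using the CDF:
P(X ≤ 2) = 0.260668

This means there's approximately a 26.1% chance that X is at most 2.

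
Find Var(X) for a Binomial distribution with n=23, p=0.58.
5.6028

We have X ~ Binomial(n=23, p=0.58).

For a Binomial distribution with n=23, p=0.58:
Var(X) = 5.6028

The variance measures the spread of the distribution around the mean.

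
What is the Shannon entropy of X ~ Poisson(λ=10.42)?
2.5824 nats

We have X ~ Poisson(λ=10.42).

The Shannon entropy measures the uncertainty or information content of the distribution.

For a Poisson distribution with λ=10.42:
H(X) = 2.5824 nats

(In bits, this would be 3.7256 bits.)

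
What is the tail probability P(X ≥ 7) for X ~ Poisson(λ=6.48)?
0.470324

We have X ~ Poisson(λ=6.48).

For discrete distributions, P(X ≥ 7) = 1 - P(X ≤ 6).

P(X ≤ 6) = 0.529676
P(X ≥ 7) = 1 - 0.529676 = 0.470324

So there's approximately a 47.0% chance that X is at least 7.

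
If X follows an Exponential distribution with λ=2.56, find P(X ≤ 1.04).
0.930219

We have X ~ Exponential(λ=2.56).

The CDF gives us P(X ≤ k).

Using the CDF:
P(X ≤ 1.04) = 0.930219

This means there's approximately a 93.0% chance that X is at most 1.04.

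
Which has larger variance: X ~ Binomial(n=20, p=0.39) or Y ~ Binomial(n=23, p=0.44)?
Y has larger variance (5.6672 > 4.7580)

Compute the variance for each distribution:

X ~ Binomial(n=20, p=0.39):
Var(X) = 4.7580

Y ~ Binomial(n=23, p=0.44):
Var(Y) = 5.6672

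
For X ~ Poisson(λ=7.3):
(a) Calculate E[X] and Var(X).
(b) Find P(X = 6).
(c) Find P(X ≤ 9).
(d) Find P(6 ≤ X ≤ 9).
(a) E[X] = 7.3000, Var(X) = 7.3000
(b) P(X = 6) = 0.141989
(c) P(X ≤ 9) = 0.798820
(d) P(6 ≤ X ≤ 9) = 0.534777

We have X ~ Poisson(λ=7.3).

(a) Moments:
E[X] = 7.3000
Var(X) = 7.3000
σ = √Var(X) = 2.7019

(b) Point probability using PMF:
P(X = 6) = 0.141989

(c) Cumulative probability using CDF:
P(X ≤ 9) = F(9) = 0.798820

(d) Range probability:
P(6 ≤ X ≤ 9) = P(X ≤ 9) - P(X ≤ 5)
                   = F(9) - F(5)
                   = 0.798820 - 0.264043
                   = 0.534777

This means approximately 53.5% of outcomes fall in the interval [6, 9].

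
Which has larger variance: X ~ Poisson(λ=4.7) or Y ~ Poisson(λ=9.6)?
Y has larger variance (9.6000 > 4.7000)

Compute the variance for each distribution:

X ~ Poisson(λ=4.7):
Var(X) = 4.7000

Y ~ Poisson(λ=9.6):
Var(Y) = 9.6000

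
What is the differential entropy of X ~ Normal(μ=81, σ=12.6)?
3.9526 nats

We have X ~ Normal(μ=81, σ=12.6).

The differential entropy measures the uncertainty or information content of the distribution.

For a Normal distribution with μ=81, σ=12.6:
h(X) = 3.9526 nats

(In bits, this would be 5.7024 bits.)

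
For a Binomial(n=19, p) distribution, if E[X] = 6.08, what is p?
p = 0.32

For a Binomial(n, p) distribution:
E[X] = n × p

Given n = 19 and E[X] = 6.08:
6.08 = 19 × p
p = 6.08 / 19 = 0.32

Verification: Binomial(19, 0.32) has E[X] = 6.08 ✓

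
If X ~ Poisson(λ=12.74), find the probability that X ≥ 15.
0.298614

We have X ~ Poisson(λ=12.74).

For discrete distributions, P(X ≥ 15) = 1 - P(X ≤ 14).

P(X ≤ 14) = 0.701386
P(X ≥ 15) = 1 - 0.701386 = 0.298614

So there's approximately a 29.9% chance that X is at least 15.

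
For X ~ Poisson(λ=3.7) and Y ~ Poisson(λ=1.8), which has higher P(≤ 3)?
Y has higher probability (P(Y ≤ 3) = 0.8913 > P(X ≤ 3) = 0.4942)

Compute P(≤ 3) for each distribution:

X ~ Poisson(λ=3.7):
P(X ≤ 3) = 0.4942

Y ~ Poisson(λ=1.8):
P(Y ≤ 3) = 0.8913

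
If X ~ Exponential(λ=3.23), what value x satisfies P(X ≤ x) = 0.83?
0.5486

We have X ~ Exponential(λ=3.23).

We want to find x such that P(X ≤ x) = 0.83.

This is the 83rd percentile, which means 83% of values fall below this point.

Using the inverse CDF (quantile function):
x = F⁻¹(0.83) = 0.5486

Verification: P(X ≤ 0.5486) = 0.83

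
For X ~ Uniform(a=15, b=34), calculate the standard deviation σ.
5.4848

We have X ~ Uniform(a=15, b=34).

For a Uniform distribution with a=15, b=34:
σ = √Var(X) = 5.4848

The standard deviation is the square root of the variance.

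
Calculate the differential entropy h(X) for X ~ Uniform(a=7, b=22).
2.7081 nats

We have X ~ Uniform(a=7, b=22).

The differential entropy measures the uncertainty or information content of the distribution.

For a Uniform distribution with a=7, b=22:
h(X) = 2.7081 nats

(In bits, this would be 3.9069 bits.)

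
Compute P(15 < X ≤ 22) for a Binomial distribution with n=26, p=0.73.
0.881466

We have X ~ Binomial(n=26, p=0.73).

To find P(15 < X ≤ 22), we use:
P(15 < X ≤ 22) = P(X ≤ 22) - P(X ≤ 15)
                 = F(22) - F(15)
                 = 0.947836 - 0.066370
                 = 0.881466

So there's approximately a 88.1% chance that X falls in this range.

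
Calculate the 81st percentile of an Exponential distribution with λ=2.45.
0.6778

We have X ~ Exponential(λ=2.45).

We want to find x such that P(X ≤ x) = 0.81.

This is the 81st percentile, which means 81% of values fall below this point.

Using the inverse CDF (quantile function):
x = F⁻¹(0.81) = 0.6778

Verification: P(X ≤ 0.6778) = 0.81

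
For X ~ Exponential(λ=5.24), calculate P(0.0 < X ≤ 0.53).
0.937788

We have X ~ Exponential(λ=5.24).

To find P(0.0 < X ≤ 0.53), we use:
P(0.0 < X ≤ 0.53) = P(X ≤ 0.53) - P(X ≤ 0.0)
                 = F(0.53) - F(0.0)
                 = 0.937788 - 0.000000
                 = 0.937788

So there's approximately a 93.8% chance that X falls in this range.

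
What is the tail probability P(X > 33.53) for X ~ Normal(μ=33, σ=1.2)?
0.329365

We have X ~ Normal(μ=33, σ=1.2).

P(X > 33.53) = 1 - P(X ≤ 33.53)
                = 1 - F(33.53)
                = 1 - 0.670635
                = 0.329365

So there's approximately a 32.9% chance that X exceeds 33.53.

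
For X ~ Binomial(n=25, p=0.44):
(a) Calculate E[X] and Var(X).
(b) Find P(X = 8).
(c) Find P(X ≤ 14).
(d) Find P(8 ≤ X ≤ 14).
(a) E[X] = 11.0000, Var(X) = 6.1600
(b) P(X = 8) = 0.079593
(c) P(X ≤ 14) = 0.920257
(d) P(8 ≤ X ≤ 14) = 0.842951

We have X ~ Binomial(n=25, p=0.44).

(a) Moments:
E[X] = 11.0000
Var(X) = 6.1600
σ = √Var(X) = 2.4819

(b) Point probability using PMF:
P(X = 8) = 0.079593

(c) Cumulative probability using CDF:
P(X ≤ 14) = F(14) = 0.920257

(d) Range probability:
P(8 ≤ X ≤ 14) = P(X ≤ 14) - P(X ≤ 7)
                   = F(14) - F(7)
                   = 0.920257 - 0.077306
                   = 0.842951

This means approximately 84.3% of outcomes fall in the interval [8, 14].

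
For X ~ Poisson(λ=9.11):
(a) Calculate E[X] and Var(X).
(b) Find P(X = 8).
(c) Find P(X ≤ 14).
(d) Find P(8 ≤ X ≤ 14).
(a) E[X] = 9.1100, Var(X) = 9.1100
(b) P(X = 8) = 0.130078
(c) P(X ≤ 14) = 0.954862
(d) P(8 ≤ X ≤ 14) = 0.643689

We have X ~ Poisson(λ=9.11).

(a) Moments:
E[X] = 9.1100
Var(X) = 9.1100
σ = √Var(X) = 3.0183

(b) Point probability using PMF:
P(X = 8) = 0.130078

(c) Cumulative probability using CDF:
P(X ≤ 14) = F(14) = 0.954862

(d) Range probability:
P(8 ≤ X ≤ 14) = P(X ≤ 14) - P(X ≤ 7)
                   = F(14) - F(7)
                   = 0.954862 - 0.311173
                   = 0.643689

This means approximately 64.4% of outcomes fall in the interval [8, 14].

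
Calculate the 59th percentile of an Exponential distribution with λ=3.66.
0.2436

We have X ~ Exponential(λ=3.66).

We want to find x such that P(X ≤ x) = 0.59.

This is the 59th percentile, which means 59% of values fall below this point.

Using the inverse CDF (quantile function):
x = F⁻¹(0.59) = 0.2436

Verification: P(X ≤ 0.2436) = 0.59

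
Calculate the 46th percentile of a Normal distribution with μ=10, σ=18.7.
8.1219

We have X ~ Normal(μ=10, σ=18.7).

We want to find x such that P(X ≤ x) = 0.46.

This is the 46th percentile, which means 46% of values fall below this point.

Using the inverse CDF (quantile function):
x = F⁻¹(0.46) = 8.1219

Verification: P(X ≤ 8.1219) = 0.46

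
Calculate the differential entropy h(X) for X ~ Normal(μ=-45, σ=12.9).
3.9762 nats

We have X ~ Normal(μ=-45, σ=12.9).

The differential entropy measures the uncertainty or information content of the distribution.

For a Normal distribution with μ=-45, σ=12.9:
h(X) = 3.9762 nats

(In bits, this would be 5.7364 bits.)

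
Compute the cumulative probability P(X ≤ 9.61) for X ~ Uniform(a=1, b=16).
0.574000

We have X ~ Uniform(a=1, b=16).

The CDF gives us P(X ≤ k).

Using the CDF:
P(X ≤ 9.61) = 0.574000

This means there's approximately a 57.4% chance that X is at most 9.61.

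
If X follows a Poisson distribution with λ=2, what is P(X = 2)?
0.270671

We have X ~ Poisson(λ=2).

For a Poisson distribution, the PMF gives us the probability of each outcome.

Using the PMF formula:
P(X = 2) = 0.270671

Rounded to 4 decimal places: 0.2707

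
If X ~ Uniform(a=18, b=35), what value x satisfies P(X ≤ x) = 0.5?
26.5000

We have X ~ Uniform(a=18, b=35).

We want to find x such that P(X ≤ x) = 0.5.

This is the 50th percentile, which means 50% of values fall below this point.

Using the inverse CDF (quantile function):
x = F⁻¹(0.5) = 26.5000

Verification: P(X ≤ 26.5000) = 0.5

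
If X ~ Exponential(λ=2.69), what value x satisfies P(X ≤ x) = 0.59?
0.3314

We have X ~ Exponential(λ=2.69).

We want to find x such that P(X ≤ x) = 0.59.

This is the 59th percentile, which means 59% of values fall below this point.

Using the inverse CDF (quantile function):
x = F⁻¹(0.59) = 0.3314

Verification: P(X ≤ 0.3314) = 0.59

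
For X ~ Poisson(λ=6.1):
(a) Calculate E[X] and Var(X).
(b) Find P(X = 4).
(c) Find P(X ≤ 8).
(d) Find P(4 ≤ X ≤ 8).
(a) E[X] = 6.1000, Var(X) = 6.1000
(b) P(X = 4) = 0.129393
(c) P(X ≤ 8) = 0.836742
(d) P(4 ≤ X ≤ 8) = 0.694241

We have X ~ Poisson(λ=6.1).

(a) Moments:
E[X] = 6.1000
Var(X) = 6.1000
σ = √Var(X) = 2.4698

(b) Point probability using PMF:
P(X = 4) = 0.129393

(c) Cumulative probability using CDF:
P(X ≤ 8) = F(8) = 0.836742

(d) Range probability:
P(4 ≤ X ≤ 8) = P(X ≤ 8) - P(X ≤ 3)
                   = F(8) - F(3)
                   = 0.836742 - 0.142501
                   = 0.694241

This means approximately 69.4% of outcomes fall in the interval [4, 8].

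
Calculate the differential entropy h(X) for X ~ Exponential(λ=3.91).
-0.3635 nats

We have X ~ Exponential(λ=3.91).

The differential entropy measures the uncertainty or information content of the distribution.

For an Exponential distribution with λ=3.91:
h(X) = -0.3635 nats

(In bits, this would be -0.5245 bits.)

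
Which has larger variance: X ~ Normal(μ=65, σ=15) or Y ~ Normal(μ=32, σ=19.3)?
Y has larger variance (372.4900 > 225.0000)

Compute the variance for each distribution:

X ~ Normal(μ=65, σ=15):
Var(X) = 225.0000

Y ~ Normal(μ=32, σ=19.3):
Var(Y) = 372.4900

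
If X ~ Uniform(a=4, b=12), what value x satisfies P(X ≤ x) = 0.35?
6.8000

We have X ~ Uniform(a=4, b=12).

We want to find x such that P(X ≤ x) = 0.35.

This is the 35th percentile, which means 35% of values fall below this point.

Using the inverse CDF (quantile function):
x = F⁻¹(0.35) = 6.8000

Verification: P(X ≤ 6.8000) = 0.35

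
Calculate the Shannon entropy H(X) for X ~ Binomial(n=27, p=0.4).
2.3526 nats

We have X ~ Binomial(n=27, p=0.4).

The Shannon entropy measures the uncertainty or information content of the distribution.

For a Binomial distribution with n=27, p=0.4:
H(X) = 2.3526 nats

(In bits, this would be 3.3941 bits.)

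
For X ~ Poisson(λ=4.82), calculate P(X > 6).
0.211998

We have X ~ Poisson(λ=4.82).

P(X > 6) = 1 - P(X ≤ 6)
                = 1 - F(6)
                = 1 - 0.788002
                = 0.211998

So there's approximately a 21.2% chance that X exceeds 6.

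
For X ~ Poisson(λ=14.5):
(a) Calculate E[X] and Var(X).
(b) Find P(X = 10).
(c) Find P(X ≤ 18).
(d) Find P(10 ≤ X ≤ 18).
(a) E[X] = 14.5000, Var(X) = 14.5000
(b) P(X = 10) = 0.057101
(c) P(X ≤ 18) = 0.852960
(d) P(10 ≤ X ≤ 18) = 0.765200

We have X ~ Poisson(λ=14.5).

(a) Moments:
E[X] = 14.5000
Var(X) = 14.5000
σ = √Var(X) = 3.8079

(b) Point probability using PMF:
P(X = 10) = 0.057101

(c) Cumulative probability using CDF:
P(X ≤ 18) = F(18) = 0.852960

(d) Range probability:
P(10 ≤ X ≤ 18) = P(X ≤ 18) - P(X ≤ 9)
                   = F(18) - F(9)
                   = 0.852960 - 0.087759
                   = 0.765200

This means approximately 76.5% of outcomes fall in the interval [10, 18].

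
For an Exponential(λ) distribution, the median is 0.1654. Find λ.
λ = 4.1907

For X ~ Exponential(λ), the CDF is F(x) = 1 - e^(-λx).
The median m satisfies F(m) = 0.5:
1 - e^(-λm) = 0.5
e^(-λm) = 0.5
λm = ln(2)
m = ln(2) / λ

Given m = 0.1654:
λ = ln(2) / 0.1654 = 0.693147 / 0.1654 = 4.1907

Verification: ln(2) / 4.1907 = 0.1654 ✓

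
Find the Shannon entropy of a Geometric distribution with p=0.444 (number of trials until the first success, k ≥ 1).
1.5470 nats

We have X ~ Geometric(p=0.444) (number of trials until the first success, k ≥ 1).

The Shannon entropy measures the uncertainty or information content of the distribution.

For a Geometric distribution with p=0.444 (number of trials until the first success, k ≥ 1):
H(X) = 1.5470 nats

(In bits, this would be 2.2318 bits.)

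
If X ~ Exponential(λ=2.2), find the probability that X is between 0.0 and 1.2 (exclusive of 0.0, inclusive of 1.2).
0.928639

We have X ~ Exponential(λ=2.2).

To find P(0.0 < X ≤ 1.2), we use:
P(0.0 < X ≤ 1.2) = P(X ≤ 1.2) - P(X ≤ 0.0)
                 = F(1.2) - F(0.0)
                 = 0.928639 - 0.000000
                 = 0.928639

So there's approximately a 92.9% chance that X falls in this range.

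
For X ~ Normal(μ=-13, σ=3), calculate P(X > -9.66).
0.132783

We have X ~ Normal(μ=-13, σ=3).

P(X > -9.66) = 1 - P(X ≤ -9.66)
                = 1 - F(-9.66)
                = 1 - 0.867217
                = 0.132783

So there's approximately a 13.3% chance that X exceeds -9.66.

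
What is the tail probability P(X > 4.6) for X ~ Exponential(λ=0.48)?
0.109920

We have X ~ Exponential(λ=0.48).

P(X > 4.6) = 1 - P(X ≤ 4.6)
                = 1 - F(4.6)
                = 1 - 0.890080
                = 0.109920

So there's approximately a 11.0% chance that X exceeds 4.6.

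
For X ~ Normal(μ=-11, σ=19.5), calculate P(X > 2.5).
0.244372

We have X ~ Normal(μ=-11, σ=19.5).

P(X > 2.5) = 1 - P(X ≤ 2.5)
                = 1 - F(2.5)
                = 1 - 0.755628
                = 0.244372

So there's approximately a 24.4% chance that X exceeds 2.5.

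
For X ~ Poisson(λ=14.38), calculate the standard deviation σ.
3.7921

We have X ~ Poisson(λ=14.38).

For a Poisson distribution with λ=14.38:
σ = √Var(X) = 3.7921

The standard deviation is the square root of the variance.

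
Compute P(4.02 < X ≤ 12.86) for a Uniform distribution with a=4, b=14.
0.884000

We have X ~ Uniform(a=4, b=14).

To find P(4.02 < X ≤ 12.86), we use:
P(4.02 < X ≤ 12.86) = P(X ≤ 12.86) - P(X ≤ 4.02)
                 = F(12.86) - F(4.02)
                 = 0.886000 - 0.002000
                 = 0.884000

So there's approximately a 88.4% chance that X falls in this range.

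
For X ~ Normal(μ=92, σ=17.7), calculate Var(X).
313.2900

We have X ~ Normal(μ=92, σ=17.7).

For a Normal distribution with μ=92, σ=17.7:
Var(X) = 313.2900

The variance measures the spread of the distribution around the mean.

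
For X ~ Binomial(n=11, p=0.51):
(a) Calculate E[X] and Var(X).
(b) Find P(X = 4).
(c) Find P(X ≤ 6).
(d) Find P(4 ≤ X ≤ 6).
(a) E[X] = 5.6100, Var(X) = 2.7489
(b) P(X = 4) = 0.151414
(c) P(X ≤ 6) = 0.702586
(d) P(4 ≤ X ≤ 6) = 0.601685

We have X ~ Binomial(n=11, p=0.51).

(a) Moments:
E[X] = 5.6100
Var(X) = 2.7489
σ = √Var(X) = 1.6580

(b) Point probability using PMF:
P(X = 4) = 0.151414

(c) Cumulative probability using CDF:
P(X ≤ 6) = F(6) = 0.702586

(d) Range probability:
P(4 ≤ X ≤ 6) = P(X ≤ 6) - P(X ≤ 3)
                   = F(6) - F(3)
                   = 0.702586 - 0.100901
                   = 0.601685

This means approximately 60.2% of outcomes fall in the interval [4, 6].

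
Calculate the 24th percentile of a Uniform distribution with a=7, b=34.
13.4800

We have X ~ Uniform(a=7, b=34).

We want to find x such that P(X ≤ x) = 0.24.

This is the 24th percentile, which means 24% of values fall below this point.

Using the inverse CDF (quantile function):
x = F⁻¹(0.24) = 13.4800

Verification: P(X ≤ 13.4800) = 0.24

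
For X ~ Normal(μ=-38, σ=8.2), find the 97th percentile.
-22.5775

We have X ~ Normal(μ=-38, σ=8.2).

We want to find x such that P(X ≤ x) = 0.97.

This is the 97th percentile, which means 97% of values fall below this point.

Using the inverse CDF (quantile function):
x = F⁻¹(0.97) = -22.5775

Verification: P(X ≤ -22.5775) = 0.97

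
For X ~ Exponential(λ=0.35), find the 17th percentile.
0.5324

We have X ~ Exponential(λ=0.35).

We want to find x such that P(X ≤ x) = 0.17.

This is the 17th percentile, which means 17% of values fall below this point.

Using the inverse CDF (quantile function):
x = F⁻¹(0.17) = 0.5324

Verification: P(X ≤ 0.5324) = 0.17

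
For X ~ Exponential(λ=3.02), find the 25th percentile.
0.0953

We have X ~ Exponential(λ=3.02).

We want to find x such that P(X ≤ x) = 0.25.

This is the 25th percentile, which means 25% of values fall below this point.

Using the inverse CDF (quantile function):
x = F⁻¹(0.25) = 0.0953

Verification: P(X ≤ 0.0953) = 0.25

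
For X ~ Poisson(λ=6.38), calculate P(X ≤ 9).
0.887442

We have X ~ Poisson(λ=6.38).

The CDF gives us P(X ≤ k).

Using the CDF:
P(X ≤ 9) = 0.887442

This means there's approximately a 88.7% chance that X is at most 9.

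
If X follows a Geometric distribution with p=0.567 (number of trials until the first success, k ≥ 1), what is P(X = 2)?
0.245511

We have X ~ Geometric(p=0.567) (number of trials until the first success, k ≥ 1).

For a Geometric distribution, the PMF gives us the probability of each outcome.

Using the PMF formula:
P(X = 2) = 0.245511

Rounded to 4 decimal places: 0.2455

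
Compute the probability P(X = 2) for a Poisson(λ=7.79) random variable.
0.012557

We have X ~ Poisson(λ=7.79).

For a Poisson distribution, the PMF gives us the probability of each outcome.

Using the PMF formula:
P(X = 2) = 0.012557

Rounded to 4 decimal places: 0.0126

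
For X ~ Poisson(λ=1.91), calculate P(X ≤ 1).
0.430914

We have X ~ Poisson(λ=1.91).

The CDF gives us P(X ≤ k).

Using the CDF:
P(X ≤ 1) = 0.430914

This means there's approximately a 43.1% chance that X is at most 1.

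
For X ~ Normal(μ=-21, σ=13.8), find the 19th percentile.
-33.1150

We have X ~ Normal(μ=-21, σ=13.8).

We want to find x such that P(X ≤ x) = 0.19.

This is the 19th percentile, which means 19% of values fall below this point.

Using the inverse CDF (quantile function):
x = F⁻¹(0.19) = -33.1150

Verification: P(X ≤ -33.1150) = 0.19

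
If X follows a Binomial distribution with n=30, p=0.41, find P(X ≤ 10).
0.254398

We have X ~ Binomial(n=30, p=0.41).

The CDF gives us P(X ≤ k).

Using the CDF:
P(X ≤ 10) = 0.254398

This means there's approximately a 25.4% chance that X is at most 10.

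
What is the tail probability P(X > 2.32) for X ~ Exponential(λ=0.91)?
0.121093

We have X ~ Exponential(λ=0.91).

P(X > 2.32) = 1 - P(X ≤ 2.32)
                = 1 - F(2.32)
                = 1 - 0.878907
                = 0.121093

So there's approximately a 12.1% chance that X exceeds 2.32.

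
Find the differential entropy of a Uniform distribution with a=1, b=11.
2.3026 nats

We have X ~ Uniform(a=1, b=11).

The differential entropy measures the uncertainty or information content of the distribution.

For a Uniform distribution with a=1, b=11:
h(X) = 2.3026 nats

(In bits, this would be 3.3219 bits.)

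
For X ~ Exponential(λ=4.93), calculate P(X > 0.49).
0.089305

We have X ~ Exponential(λ=4.93).

P(X > 0.49) = 1 - P(X ≤ 0.49)
                = 1 - F(0.49)
                = 1 - 0.910695
                = 0.089305

So there's approximately a 8.9% chance that X exceeds 0.49.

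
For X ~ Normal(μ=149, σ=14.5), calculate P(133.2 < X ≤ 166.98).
0.754580

We have X ~ Normal(μ=149, σ=14.5).

To find P(133.2 < X ≤ 166.98), we use:
P(133.2 < X ≤ 166.98) = P(X ≤ 166.98) - P(X ≤ 133.2)
                 = F(166.98) - F(133.2)
                 = 0.892512 - 0.137933
                 = 0.754580

So there's approximately a 75.5% chance that X falls in this range.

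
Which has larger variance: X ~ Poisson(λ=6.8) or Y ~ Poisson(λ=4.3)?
X has larger variance (6.8000 > 4.3000)

Compute the variance for each distribution:

X ~ Poisson(λ=6.8):
Var(X) = 6.8000

Y ~ Poisson(λ=4.3):
Var(Y) = 4.3000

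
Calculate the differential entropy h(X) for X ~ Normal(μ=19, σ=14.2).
4.0722 nats

We have X ~ Normal(μ=19, σ=14.2).

The differential entropy measures the uncertainty or information content of the distribution.

For a Normal distribution with μ=19, σ=14.2:
h(X) = 4.0722 nats

(In bits, this would be 5.8749 bits.)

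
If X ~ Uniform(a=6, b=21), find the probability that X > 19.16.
0.122667

We have X ~ Uniform(a=6, b=21).

P(X > 19.16) = 1 - P(X ≤ 19.16)
                = 1 - F(19.16)
                = 1 - 0.877333
                = 0.122667

So there's approximately a 12.3% chance that X exceeds 19.16.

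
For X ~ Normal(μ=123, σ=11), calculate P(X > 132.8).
0.186489

We have X ~ Normal(μ=123, σ=11).

P(X > 132.8) = 1 - P(X ≤ 132.8)
                = 1 - F(132.8)
                = 1 - 0.813511
                = 0.186489

So there's approximately a 18.6% chance that X exceeds 132.8.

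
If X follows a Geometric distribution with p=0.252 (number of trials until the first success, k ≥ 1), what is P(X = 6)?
0.059008

We have X ~ Geometric(p=0.252) (number of trials until the first success, k ≥ 1).

For a Geometric distribution, the PMF gives us the probability of each outcome.

Using the PMF formula:
P(X = 6) = 0.059008

Rounded to 4 decimal places: 0.0590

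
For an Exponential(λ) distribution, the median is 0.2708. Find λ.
λ = 2.5596

For X ~ Exponential(λ), the CDF is F(x) = 1 - e^(-λx).
The median m satisfies F(m) = 0.5:
1 - e^(-λm) = 0.5
e^(-λm) = 0.5
λm = ln(2)
m = ln(2) / λ

Given m = 0.2708:
λ = ln(2) / 0.2708 = 0.693147 / 0.2708 = 2.5596

Verification: ln(2) / 2.5596 = 0.2708 ✓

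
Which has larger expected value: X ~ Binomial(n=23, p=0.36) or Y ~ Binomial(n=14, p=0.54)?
X has larger mean (8.2800 > 7.5600)

Compute the expected value for each distribution:

X ~ Binomial(n=23, p=0.36):
E[X] = 8.2800

Y ~ Binomial(n=14, p=0.54):
E[Y] = 7.5600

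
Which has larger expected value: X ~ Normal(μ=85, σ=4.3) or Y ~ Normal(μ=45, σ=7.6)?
X has larger mean (85.0000 > 45.0000)

Compute the expected value for each distribution:

X ~ Normal(μ=85, σ=4.3):
E[X] = 85.0000

Y ~ Normal(μ=45, σ=7.6):
E[Y] = 45.0000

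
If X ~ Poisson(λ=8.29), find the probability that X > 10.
0.213904

We have X ~ Poisson(λ=8.29).

P(X > 10) = 1 - P(X ≤ 10)
                = 1 - F(10)
                = 1 - 0.786096
                = 0.213904

So there's approximately a 21.4% chance that X exceeds 10.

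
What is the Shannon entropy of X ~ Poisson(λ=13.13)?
2.6998 nats

We have X ~ Poisson(λ=13.13).

The Shannon entropy measures the uncertainty or information content of the distribution.

For a Poisson distribution with λ=13.13:
H(X) = 2.6998 nats

(In bits, this would be 3.8949 bits.)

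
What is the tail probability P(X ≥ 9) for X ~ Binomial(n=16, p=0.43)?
0.205956

We have X ~ Binomial(n=16, p=0.43).

For discrete distributions, P(X ≥ 9) = 1 - P(X ≤ 8).

P(X ≤ 8) = 0.794044
P(X ≥ 9) = 1 - 0.794044 = 0.205956

So there's approximately a 20.6% chance that X is at least 9.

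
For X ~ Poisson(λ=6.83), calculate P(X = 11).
0.040855

We have X ~ Poisson(λ=6.83).

For a Poisson distribution, the PMF gives us the probability of each outcome.

Using the PMF formula:
P(X = 11) = 0.040855

Rounded to 4 decimal places: 0.0409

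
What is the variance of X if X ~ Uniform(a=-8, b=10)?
27.0000

We have X ~ Uniform(a=-8, b=10).

For a Uniform distribution with a=-8, b=10:
Var(X) = 27.0000

The variance measures the spread of the distribution around the mean.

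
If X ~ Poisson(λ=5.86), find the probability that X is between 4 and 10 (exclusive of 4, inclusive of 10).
0.658662

We have X ~ Poisson(λ=5.86).

To find P(4 < X ≤ 10), we use:
P(4 < X ≤ 10) = P(X ≤ 10) - P(X ≤ 4)
                 = F(10) - F(4)
                 = 0.962895 - 0.304233
                 = 0.658662

So there's approximately a 65.9% chance that X falls in this range.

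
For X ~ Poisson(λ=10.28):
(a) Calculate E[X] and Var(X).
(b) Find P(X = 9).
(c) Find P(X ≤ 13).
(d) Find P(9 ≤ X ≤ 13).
(a) E[X] = 10.2800, Var(X) = 10.2800
(b) P(X = 9) = 0.121235
(c) P(X ≤ 13) = 0.843205
(d) P(9 ≤ X ≤ 13) = 0.541015

We have X ~ Poisson(λ=10.28).

(a) Moments:
E[X] = 10.2800
Var(X) = 10.2800
σ = √Var(X) = 3.2062

(b) Point probability using PMF:
P(X = 9) = 0.121235

(c) Cumulative probability using CDF:
P(X ≤ 13) = F(13) = 0.843205

(d) Range probability:
P(9 ≤ X ≤ 13) = P(X ≤ 13) - P(X ≤ 8)
                   = F(13) - F(8)
                   = 0.843205 - 0.302190
                   = 0.541015

This means approximately 54.1% of outcomes fall in the interval [9, 13].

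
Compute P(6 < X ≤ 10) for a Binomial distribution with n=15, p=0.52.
0.669163

We have X ~ Binomial(n=15, p=0.52).

To find P(6 < X ≤ 10), we use:
P(6 < X ≤ 10) = P(X ≤ 10) - P(X ≤ 6)
                 = F(10) - F(6)
                 = 0.920131 - 0.250968
                 = 0.669163

So there's approximately a 66.9% chance that X falls in this range.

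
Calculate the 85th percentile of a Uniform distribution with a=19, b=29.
27.5000

We have X ~ Uniform(a=19, b=29).

We want to find x such that P(X ≤ x) = 0.85.

This is the 85th percentile, which means 85% of values fall below this point.

Using the inverse CDF (quantile function):
x = F⁻¹(0.85) = 27.5000

Verification: P(X ≤ 27.5000) = 0.85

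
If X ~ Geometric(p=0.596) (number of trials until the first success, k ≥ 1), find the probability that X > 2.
0.163216

We have X ~ Geometric(p=0.596) (number of trials until the first success, k ≥ 1).

P(X > 2) = 1 - P(X ≤ 2)
                = 1 - F(2)
                = 1 - 0.836784
                = 0.163216

So there's approximately a 16.3% chance that X exceeds 2.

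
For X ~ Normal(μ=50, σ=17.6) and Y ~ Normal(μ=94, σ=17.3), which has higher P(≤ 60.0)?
X has higher probability (P(X ≤ 60.0) = 0.7150 > P(Y ≤ 60.0) = 0.0247)

Compute P(≤ 60.0) for each distribution:

X ~ Normal(μ=50, σ=17.6):
P(X ≤ 60.0) = 0.7150

Y ~ Normal(μ=94, σ=17.3):
P(Y ≤ 60.0) = 0.0247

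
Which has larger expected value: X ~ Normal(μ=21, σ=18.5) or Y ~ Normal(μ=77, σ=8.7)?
Y has larger mean (77.0000 > 21.0000)

Compute the expected value for each distribution:

X ~ Normal(μ=21, σ=18.5):
E[X] = 21.0000

Y ~ Normal(μ=77, σ=8.7):
E[Y] = 77.0000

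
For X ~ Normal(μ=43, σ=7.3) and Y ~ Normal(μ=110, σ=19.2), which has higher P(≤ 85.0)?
X has higher probability (P(X ≤ 85.0) = 1.0000 > P(Y ≤ 85.0) = 0.0964)

Compute P(≤ 85.0) for each distribution:

X ~ Normal(μ=43, σ=7.3):
P(X ≤ 85.0) = 1.0000

Y ~ Normal(μ=110, σ=19.2):
P(Y ≤ 85.0) = 0.0964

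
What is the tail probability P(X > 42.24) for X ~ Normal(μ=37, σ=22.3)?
0.407113

We have X ~ Normal(μ=37, σ=22.3).

P(X > 42.24) = 1 - P(X ≤ 42.24)
                = 1 - F(42.24)
                = 1 - 0.592887
                = 0.407113

So there's approximately a 40.7% chance that X exceeds 42.24.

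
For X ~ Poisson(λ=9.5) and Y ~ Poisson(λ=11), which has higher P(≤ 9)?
X has higher probability (P(X ≤ 9) = 0.5218 > P(Y ≤ 9) = 0.3405)

Compute P(≤ 9) for each distribution:

X ~ Poisson(λ=9.5):
P(X ≤ 9) = 0.5218

Y ~ Poisson(λ=11):
P(Y ≤ 9) = 0.3405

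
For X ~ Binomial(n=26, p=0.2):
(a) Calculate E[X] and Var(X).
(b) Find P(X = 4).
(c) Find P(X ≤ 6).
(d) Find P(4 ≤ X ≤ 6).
(a) E[X] = 5.2000, Var(X) = 4.1600
(b) P(X = 4) = 0.176498
(c) P(X ≤ 6) = 0.747366
(d) P(4 ≤ X ≤ 6) = 0.540526

We have X ~ Binomial(n=26, p=0.2).

(a) Moments:
E[X] = 5.2000
Var(X) = 4.1600
σ = √Var(X) = 2.0396

(b) Point probability using PMF:
P(X = 4) = 0.176498

(c) Cumulative probability using CDF:
P(X ≤ 6) = F(6) = 0.747366

(d) Range probability:
P(4 ≤ X ≤ 6) = P(X ≤ 6) - P(X ≤ 3)
                   = F(6) - F(3)
                   = 0.747366 - 0.206840
                   = 0.540526

This means approximately 54.1% of outcomes fall in the interval [4, 6].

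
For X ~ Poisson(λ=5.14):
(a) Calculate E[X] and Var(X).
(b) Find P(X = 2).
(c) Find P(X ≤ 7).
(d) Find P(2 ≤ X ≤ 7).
(a) E[X] = 5.1400, Var(X) = 5.1400
(b) P(X = 2) = 0.077379
(c) P(X ≤ 7) = 0.851603
(d) P(2 ≤ X ≤ 7) = 0.815636

We have X ~ Poisson(λ=5.14).

(a) Moments:
E[X] = 5.1400
Var(X) = 5.1400
σ = √Var(X) = 2.2672

(b) Point probability using PMF:
P(X = 2) = 0.077379

(c) Cumulative probability using CDF:
P(X ≤ 7) = F(7) = 0.851603

(d) Range probability:
P(2 ≤ X ≤ 7) = P(X ≤ 7) - P(X ≤ 1)
                   = F(7) - F(1)
                   = 0.851603 - 0.035966
                   = 0.815636

This means approximately 81.6% of outcomes fall in the interval [2, 7].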